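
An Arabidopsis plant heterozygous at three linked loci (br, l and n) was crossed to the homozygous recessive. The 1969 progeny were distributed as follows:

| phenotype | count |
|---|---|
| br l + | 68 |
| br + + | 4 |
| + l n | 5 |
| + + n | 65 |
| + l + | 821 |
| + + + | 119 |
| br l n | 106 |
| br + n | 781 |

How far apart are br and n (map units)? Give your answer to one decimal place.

The two most frequent reciprocal classes, br + n and + l +, are the parental types, so the F1 was br + n / + l +.
The two rarest classes, br + + and + l n, are the double crossovers. Comparing them with the parentals, only the n allele has switched, so n is the middle locus and the order is br – n – l.
Crossovers in the br–n interval produce the single-crossover classes + + n and br l + (65 + 68 = 133) plus the double crossovers (9).
RF(br–n) = (133 + 9) / 1969 = 142/1969 = 0.0721 → 7.2 map units.

7.2 map units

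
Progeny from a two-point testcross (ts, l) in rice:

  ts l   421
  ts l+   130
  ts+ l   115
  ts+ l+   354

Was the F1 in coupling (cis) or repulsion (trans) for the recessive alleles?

cis

The two most frequent classes are ts+ l+ (354) and ts l (421); these are the parental (non-recombinant) types.
So the F1 carried ts+ l+ on one chromosome and ts l on the other — the recessive alleles are on the same chromosome (cis / coupling).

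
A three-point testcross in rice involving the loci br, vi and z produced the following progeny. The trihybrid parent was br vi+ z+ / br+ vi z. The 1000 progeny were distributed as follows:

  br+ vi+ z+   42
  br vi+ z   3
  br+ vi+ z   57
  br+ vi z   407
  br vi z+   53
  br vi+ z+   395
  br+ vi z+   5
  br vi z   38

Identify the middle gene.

z

The two rarest classes, br vi+ z and br+ vi z+, are the double crossovers. Comparing them with the parentals, only the z allele has switched, so z is the middle locus and the order is vi – z – br.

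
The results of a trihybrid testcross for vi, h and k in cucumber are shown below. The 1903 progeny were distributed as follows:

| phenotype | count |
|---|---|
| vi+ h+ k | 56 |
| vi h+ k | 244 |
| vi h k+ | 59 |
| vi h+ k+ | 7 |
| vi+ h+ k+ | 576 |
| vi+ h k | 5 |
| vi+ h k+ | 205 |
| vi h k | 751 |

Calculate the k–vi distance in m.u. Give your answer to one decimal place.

The two most frequent reciprocal classes, vi+ h+ k+ and vi h k, are the parental types, so the F1 was vi+ h+ k+ / vi h k.
The two rarest classes, vi h+ k+ and vi+ h k, are the double crossovers. Comparing them with the parentals, only the vi allele has switched, so vi is the middle locus and the order is k – vi – h.
Crossovers in the k–vi interval produce the single-crossover classes vi+ h+ k and vi h k+ (56 + 59 = 115) plus the double crossovers (12).
RF(k–vi) = (115 + 12) / 1903 = 127/1903 = 0.0667 → 6.7 m.u.

6.7 m.u.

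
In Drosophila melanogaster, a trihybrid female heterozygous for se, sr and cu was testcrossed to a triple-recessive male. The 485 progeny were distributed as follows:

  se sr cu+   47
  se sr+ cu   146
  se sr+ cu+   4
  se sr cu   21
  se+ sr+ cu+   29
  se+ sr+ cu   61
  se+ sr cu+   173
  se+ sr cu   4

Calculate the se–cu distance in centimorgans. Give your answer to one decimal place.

23.9 centimorgans

The two most frequent reciprocal classes, se+ sr cu+ and se sr+ cu, are the parental types, so the F1 was se+ sr cu+ / se sr+ cu.
The two rarest classes, se+ sr cu and se sr+ cu+, are the double crossovers. Comparing them with the parentals, only the cu allele has switched, so cu is the middle locus and the order is se – cu – sr.
Crossovers in the se–cu interval produce the single-crossover classes se sr cu+ and se+ sr+ cu (47 + 61 = 108) plus the double crossovers (8).
RF(se–cu) = (108 + 8) / 485 = 116/485 = 0.2392 → 23.9 centimorgans.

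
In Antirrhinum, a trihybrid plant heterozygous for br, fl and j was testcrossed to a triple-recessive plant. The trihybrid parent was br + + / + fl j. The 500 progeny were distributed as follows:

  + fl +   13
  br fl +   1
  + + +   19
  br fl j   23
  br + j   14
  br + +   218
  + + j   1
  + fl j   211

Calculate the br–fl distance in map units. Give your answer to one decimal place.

8.8 map units

The two rarest classes, br fl + and + + j, are the double crossovers. Comparing them with the parentals, only the fl allele has switched, so fl is the middle locus and the order is br – fl – j.
Crossovers in the br–fl interval produce the single-crossover classes + + + and br fl j (19 + 23 = 42) plus the double crossovers (2).
RF(br–fl) = (42 + 2) / 500 = 44/500 = 0.0880 → 8.8 map units.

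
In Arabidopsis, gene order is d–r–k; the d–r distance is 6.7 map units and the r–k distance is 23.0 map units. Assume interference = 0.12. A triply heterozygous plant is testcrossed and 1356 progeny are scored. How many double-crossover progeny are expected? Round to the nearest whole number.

Map distances give recombination frequencies of 0.067 and 0.230 for the two intervals.
With interference 0.12 (so coincidence = 0.88), expected double-crossover frequency = 0.067 × 0.230 × 0.88 = 0.01356.
Expected number = 0.01356 × 1356 = 18.39 ≈ 18.

18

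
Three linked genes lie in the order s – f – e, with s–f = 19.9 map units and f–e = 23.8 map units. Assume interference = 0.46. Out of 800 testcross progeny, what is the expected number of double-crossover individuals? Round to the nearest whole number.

20

Map distances give recombination frequencies of 0.199 and 0.238 for the two intervals.
With interference 0.46 (so coincidence = 0.54), expected double-crossover frequency = 0.199 × 0.238 × 0.54 = 0.02558.
Expected number = 0.02558 × 800 = 20.46 ≈ 20.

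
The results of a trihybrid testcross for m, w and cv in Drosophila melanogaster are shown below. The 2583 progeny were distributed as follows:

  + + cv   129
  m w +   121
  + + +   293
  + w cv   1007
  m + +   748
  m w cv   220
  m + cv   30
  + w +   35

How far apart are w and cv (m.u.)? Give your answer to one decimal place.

12.2 m.u.

The two most frequent reciprocal classes, m + + and + w cv, are the parental types, so the F1 was m + + / + w cv.
The two rarest classes, m + cv and + w +, are the double crossovers. Comparing them with the parentals, only the cv allele has switched, so cv is the middle locus and the order is m – cv – w.
Crossovers in the cv–w interval produce the single-crossover classes m w + and + + cv (121 + 129 = 250) plus the double crossovers (65).
RF(cv–w) = (250 + 65) / 2583 = 315/2583 = 0.1220 → 12.2 m.u.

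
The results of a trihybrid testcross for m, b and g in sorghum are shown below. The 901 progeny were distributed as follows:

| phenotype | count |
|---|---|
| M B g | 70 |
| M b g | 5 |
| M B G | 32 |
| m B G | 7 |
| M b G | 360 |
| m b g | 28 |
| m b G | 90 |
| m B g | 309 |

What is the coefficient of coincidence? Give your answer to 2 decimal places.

The two most frequent reciprocal classes, m B g and M b G, are the parental types, so the F1 was m B g / M b G.
The two rarest classes, m B G and M b g, are the double crossovers. Comparing them with the parentals, only the g allele has switched, so g is the middle locus and the order is m – g – b.
m–g: (160 + 12)/901 = 0.1909; g–b: (60 + 12)/901 = 0.0799.
Expected DCO frequency = 0.1909 × 0.0799 ≈ 0.01525; observed = 12/901 ≈ 0.01332.
Coefficient of coincidence = 0.01332/0.01525 ≈ 0.87.

0.87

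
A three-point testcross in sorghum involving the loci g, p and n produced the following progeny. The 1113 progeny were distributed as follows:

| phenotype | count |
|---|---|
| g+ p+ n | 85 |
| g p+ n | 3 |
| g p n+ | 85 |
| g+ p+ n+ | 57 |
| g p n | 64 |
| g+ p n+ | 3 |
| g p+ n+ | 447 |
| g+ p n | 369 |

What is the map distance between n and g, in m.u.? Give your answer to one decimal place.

The two most frequent reciprocal classes, g p+ n+ and g+ p n, are the parental types, so the F1 was g p+ n+ / g+ p n.
The two rarest classes, g p+ n and g+ p n+, are the double crossovers. Comparing them with the parentals, only the n allele has switched, so n is the middle locus and the order is p – n – g.
Crossovers in the n–g interval produce the single-crossover classes g+ p+ n+ and g p n (57 + 64 = 121) plus the double crossovers (6).
RF(n–g) = (121 + 6) / 1113 = 127/1113 = 0.1141 → 11.4 m.u.

11.4 m.u.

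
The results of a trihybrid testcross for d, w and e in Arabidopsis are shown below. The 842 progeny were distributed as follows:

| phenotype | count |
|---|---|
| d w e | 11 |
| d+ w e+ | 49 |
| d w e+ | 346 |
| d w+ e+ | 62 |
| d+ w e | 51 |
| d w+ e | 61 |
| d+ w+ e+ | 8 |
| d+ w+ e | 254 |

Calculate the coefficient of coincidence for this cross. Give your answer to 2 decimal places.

0.94

The two most frequent reciprocal classes, d w e+ and d+ w+ e, are the parental types, so the F1 was d w e+ / d+ w+ e.
The two rarest classes, d w e and d+ w+ e+, are the double crossovers. Comparing them with the parentals, only the e allele has switched, so e is the middle locus and the order is w – e – d.
w–e: (113 + 19)/842 = 0.1568; e–d: (110 + 19)/842 = 0.1532.
Expected DCO frequency = 0.1568 × 0.1532 ≈ 0.02402; observed = 19/842 ≈ 0.02257.
Coefficient of coincidence = 0.02257/0.02402 ≈ 0.94.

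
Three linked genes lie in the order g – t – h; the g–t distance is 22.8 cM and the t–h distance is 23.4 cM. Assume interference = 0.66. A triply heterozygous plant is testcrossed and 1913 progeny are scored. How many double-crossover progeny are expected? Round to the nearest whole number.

Map distances give recombination frequencies of 0.228 and 0.234 for the two intervals.
With interference 0.66 (so coincidence = 0.34), expected double-crossover frequency = 0.228 × 0.234 × 0.34 = 0.01814.
Expected number = 0.01814 × 1913 = 34.70 ≈ 35.

35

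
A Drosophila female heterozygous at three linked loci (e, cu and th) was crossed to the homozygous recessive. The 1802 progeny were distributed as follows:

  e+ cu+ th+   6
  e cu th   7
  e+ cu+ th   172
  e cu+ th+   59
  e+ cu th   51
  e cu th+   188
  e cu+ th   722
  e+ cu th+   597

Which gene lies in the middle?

The two most frequent reciprocal classes, e+ cu th+ and e cu+ th, are the parental types, so the F1 was e+ cu th+ / e cu+ th.
The two rarest classes, e+ cu+ th+ and e cu th, are the double crossovers. Comparing them with the parentals, only the cu allele has switched, so cu is the middle locus and the order is th – cu – e.

cu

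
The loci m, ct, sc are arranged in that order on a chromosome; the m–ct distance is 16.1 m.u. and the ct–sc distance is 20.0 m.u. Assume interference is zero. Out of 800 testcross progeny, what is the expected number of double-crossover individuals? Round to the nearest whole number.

Map distances give recombination frequencies of 0.161 and 0.200 for the two intervals.
With no interference, expected double-crossover frequency = 0.161 × 0.200 = 0.03220.
Expected number = 0.03220 × 800 = 25.76 ≈ 26.

26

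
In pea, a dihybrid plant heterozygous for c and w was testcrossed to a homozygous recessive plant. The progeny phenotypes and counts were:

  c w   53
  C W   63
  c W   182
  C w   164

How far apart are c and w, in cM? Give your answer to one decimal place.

25.1 cM

The two most frequent classes, C w (164) and c W (182), are the parental types, so the F1 was C w / c W.
The recombinant classes are C W and c w: 63 + 53 = 116.
Recombination frequency = 116/462 = 0.2511 ≈ 25.1%, i.e. 25.1 cM.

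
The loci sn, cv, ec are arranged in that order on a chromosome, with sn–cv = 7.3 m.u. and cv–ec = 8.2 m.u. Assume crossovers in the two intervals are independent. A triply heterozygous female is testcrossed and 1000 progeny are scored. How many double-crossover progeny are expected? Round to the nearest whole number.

6

Map distances give recombination frequencies of 0.073 and 0.082 for the two intervals.
With no interference, expected double-crossover frequency = 0.073 × 0.082 = 0.00599.
Expected number = 0.00599 × 1000 = 5.99 ≈ 6.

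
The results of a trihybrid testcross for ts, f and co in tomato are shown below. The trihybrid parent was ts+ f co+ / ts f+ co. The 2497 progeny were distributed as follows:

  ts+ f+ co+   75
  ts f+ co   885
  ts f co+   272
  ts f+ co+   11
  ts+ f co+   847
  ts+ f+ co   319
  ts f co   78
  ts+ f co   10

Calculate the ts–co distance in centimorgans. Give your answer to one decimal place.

24.5 centimorgans

The two rarest classes, ts+ f co and ts f+ co+, are the double crossovers. Comparing them with the parentals, only the co allele has switched, so co is the middle locus and the order is f – co – ts.
Crossovers in the co–ts interval produce the single-crossover classes ts f co+ and ts+ f+ co (272 + 319 = 591) plus the double crossovers (21).
RF(co–ts) = (591 + 21) / 2497 = 612/2497 = 0.2451 → 24.5 centimorgans.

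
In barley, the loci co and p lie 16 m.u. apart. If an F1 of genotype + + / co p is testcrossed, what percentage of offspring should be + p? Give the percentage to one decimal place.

A map distance of 16 m.u. corresponds to a recombination frequency of 0.160.
The F1 is + + / co p, so + p is a recombinant gamete class with expected frequency r/2 = 0.160/2 = 0.0800.
That is 0.0800 = 8.0% of the progeny.

8.0%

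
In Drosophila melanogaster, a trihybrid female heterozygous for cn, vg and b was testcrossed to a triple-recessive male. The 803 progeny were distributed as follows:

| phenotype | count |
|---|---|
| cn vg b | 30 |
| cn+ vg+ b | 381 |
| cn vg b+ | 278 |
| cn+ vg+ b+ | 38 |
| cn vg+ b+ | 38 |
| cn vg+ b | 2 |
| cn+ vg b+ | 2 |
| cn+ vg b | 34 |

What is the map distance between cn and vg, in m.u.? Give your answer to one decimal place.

The two most frequent reciprocal classes, cn vg b+ and cn+ vg+ b, are the parental types, so the F1 was cn vg b+ / cn+ vg+ b.
The two rarest classes, cn+ vg b+ and cn vg+ b, are the double crossovers. Comparing them with the parentals, only the cn allele has switched, so cn is the middle locus and the order is vg – cn – b.
Crossovers in the vg–cn interval produce the single-crossover classes cn vg+ b+ and cn+ vg b (38 + 34 = 72) plus the double crossovers (4).
RF(vg–cn) = (72 + 4) / 803 = 76/803 = 0.0946 → 9.5 m.u.

9.5 m.u.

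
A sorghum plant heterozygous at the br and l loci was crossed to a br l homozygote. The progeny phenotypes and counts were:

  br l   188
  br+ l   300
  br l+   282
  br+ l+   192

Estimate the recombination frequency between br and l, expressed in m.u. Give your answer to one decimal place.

39.5 m.u.

The two most frequent classes, br+ l (300) and br l+ (282), are the parental types, so the F1 was br+ l / br l+.
The recombinant classes are br+ l+ and br l: 192 + 188 = 380.
Recombination frequency = 380/962 = 0.3950 ≈ 39.5%, i.e. 39.5 m.u.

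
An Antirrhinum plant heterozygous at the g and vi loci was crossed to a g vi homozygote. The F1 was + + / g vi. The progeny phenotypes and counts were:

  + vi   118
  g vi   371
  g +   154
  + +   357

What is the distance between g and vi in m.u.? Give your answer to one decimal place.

The recombinant classes are + vi and g +: 118 + 154 = 272.
Recombination frequency = 272/1000 = 0.2720 ≈ 27.2%, i.e. 27.2 m.u.

27.2 m.u.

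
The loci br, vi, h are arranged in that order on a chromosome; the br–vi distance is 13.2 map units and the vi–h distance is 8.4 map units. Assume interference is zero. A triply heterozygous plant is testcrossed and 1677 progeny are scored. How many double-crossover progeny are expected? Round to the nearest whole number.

Map distances give recombination frequencies of 0.132 and 0.084 for the two intervals.
With no interference, expected double-crossover frequency = 0.132 × 0.084 = 0.01109.
Expected number = 0.01109 × 1677 = 18.59 ≈ 19.

19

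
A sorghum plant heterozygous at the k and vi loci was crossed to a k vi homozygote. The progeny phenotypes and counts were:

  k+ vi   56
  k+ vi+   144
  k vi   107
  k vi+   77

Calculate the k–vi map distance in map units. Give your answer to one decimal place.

34.6 map units

The two most frequent classes, k+ vi+ (144) and k vi (107), are the parental types, so the F1 was k+ vi+ / k vi.
The recombinant classes are k+ vi and k vi+: 56 + 77 = 133.
Recombination frequency = 133/384 = 0.3464 ≈ 34.6%, i.e. 34.6 map units.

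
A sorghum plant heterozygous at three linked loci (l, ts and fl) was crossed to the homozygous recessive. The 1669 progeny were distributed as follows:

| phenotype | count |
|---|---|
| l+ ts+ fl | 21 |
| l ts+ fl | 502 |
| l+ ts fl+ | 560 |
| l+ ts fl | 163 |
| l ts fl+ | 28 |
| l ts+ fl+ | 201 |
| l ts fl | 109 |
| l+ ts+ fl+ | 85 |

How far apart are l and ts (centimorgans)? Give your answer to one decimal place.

The two most frequent reciprocal classes, l ts+ fl and l+ ts fl+, are the parental types, so the F1 was l ts+ fl / l+ ts fl+.
The two rarest classes, l+ ts+ fl and l ts fl+, are the double crossovers. Comparing them with the parentals, only the l allele has switched, so l is the middle locus and the order is fl – l – ts.
Crossovers in the l–ts interval produce the single-crossover classes l ts fl and l+ ts+ fl+ (109 + 85 = 194) plus the double crossovers (49).
RF(l–ts) = (194 + 49) / 1669 = 243/1669 = 0.1456 → 14.6 centimorgans.

14.6 centimorgans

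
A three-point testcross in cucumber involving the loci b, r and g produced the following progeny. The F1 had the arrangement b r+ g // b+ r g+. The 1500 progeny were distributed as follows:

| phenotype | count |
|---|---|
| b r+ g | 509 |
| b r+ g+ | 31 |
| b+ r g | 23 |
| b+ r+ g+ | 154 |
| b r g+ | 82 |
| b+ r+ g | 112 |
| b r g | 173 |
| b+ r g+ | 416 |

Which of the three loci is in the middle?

g

The two rarest classes, b r+ g+ and b+ r g, are the double crossovers. Comparing them with the parentals, only the g allele has switched, so g is the middle locus and the order is r – g – b.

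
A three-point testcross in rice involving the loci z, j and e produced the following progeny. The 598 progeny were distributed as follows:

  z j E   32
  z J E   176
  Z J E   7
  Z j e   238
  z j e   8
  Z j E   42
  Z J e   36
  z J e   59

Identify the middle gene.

z

The two most frequent reciprocal classes, z J E and Z j e, are the parental types, so the F1 was z J E / Z j e.
The two rarest classes, Z J E and z j e, are the double crossovers. Comparing them with the parentals, only the z allele has switched, so z is the middle locus and the order is j – z – e.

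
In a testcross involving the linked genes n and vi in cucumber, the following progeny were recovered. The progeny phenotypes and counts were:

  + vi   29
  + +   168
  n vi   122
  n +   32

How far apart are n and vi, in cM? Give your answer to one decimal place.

17.4 cM

The two most frequent classes, + + (168) and n vi (122), are the parental types, so the F1 was + + / n vi.
The recombinant classes are + vi and n +: 29 + 32 = 61.
Recombination frequency = 61/351 = 0.1738 ≈ 17.4%, i.e. 17.4 cM.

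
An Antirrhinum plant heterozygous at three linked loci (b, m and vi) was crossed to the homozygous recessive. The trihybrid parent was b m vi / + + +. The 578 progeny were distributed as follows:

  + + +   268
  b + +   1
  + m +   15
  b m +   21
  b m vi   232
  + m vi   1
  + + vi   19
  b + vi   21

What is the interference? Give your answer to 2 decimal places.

The two rarest classes, + m vi and b + +, are the double crossovers. Comparing them with the parentals, only the b allele has switched, so b is the middle locus and the order is m – b – vi.
m–b: (36 + 2)/578 = 0.0657; b–vi: (40 + 2)/578 = 0.0727.
Expected DCO frequency = 0.0657 × 0.0727 ≈ 0.00478; observed = 2/578 ≈ 0.00346.
Coefficient of coincidence = 0.00346/0.00478 ≈ 0.72; interference = 1 − 0.72 = 0.28.

0.28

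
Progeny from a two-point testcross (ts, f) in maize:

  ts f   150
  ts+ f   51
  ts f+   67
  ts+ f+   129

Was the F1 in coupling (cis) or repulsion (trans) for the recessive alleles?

cis

The two most frequent classes are ts+ f+ (129) and ts f (150); these are the parental (non-recombinant) types.
So the F1 carried ts+ f+ on one chromosome and ts f on the other — the recessive alleles are on the same chromosome (cis / coupling).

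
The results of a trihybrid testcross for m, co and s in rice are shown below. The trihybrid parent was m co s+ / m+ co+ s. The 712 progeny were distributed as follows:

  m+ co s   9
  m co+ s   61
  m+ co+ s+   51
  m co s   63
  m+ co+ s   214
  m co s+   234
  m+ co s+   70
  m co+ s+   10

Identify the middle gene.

co

The two rarest classes, m co+ s+ and m+ co s, are the double crossovers. Comparing them with the parentals, only the co allele has switched, so co is the middle locus and the order is m – co – s.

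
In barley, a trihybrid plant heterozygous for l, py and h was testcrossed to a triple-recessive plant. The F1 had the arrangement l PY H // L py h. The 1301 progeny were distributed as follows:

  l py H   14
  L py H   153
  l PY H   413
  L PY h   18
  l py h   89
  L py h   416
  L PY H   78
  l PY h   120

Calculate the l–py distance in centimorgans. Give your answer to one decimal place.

The two rarest classes, l py H and L PY h, are the double crossovers. Comparing them with the parentals, only the py allele has switched, so py is the middle locus and the order is l – py – h.
Crossovers in the l–py interval produce the single-crossover classes L PY H and l py h (78 + 89 = 167) plus the double crossovers (32).
RF(l–py) = (167 + 32) / 1301 = 199/1301 = 0.1530 → 15.3 centimorgans.

15.3 centimorgans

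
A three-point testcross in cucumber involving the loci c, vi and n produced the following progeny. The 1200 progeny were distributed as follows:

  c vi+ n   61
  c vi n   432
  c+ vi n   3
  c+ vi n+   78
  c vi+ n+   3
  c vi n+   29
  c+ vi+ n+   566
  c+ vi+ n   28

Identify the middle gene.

c

The two most frequent reciprocal classes, c+ vi+ n+ and c vi n, are the parental types, so the F1 was c+ vi+ n+ / c vi n.
The two rarest classes, c vi+ n+ and c+ vi n, are the double crossovers. Comparing them with the parentals, only the c allele has switched, so c is the middle locus and the order is vi – c – n.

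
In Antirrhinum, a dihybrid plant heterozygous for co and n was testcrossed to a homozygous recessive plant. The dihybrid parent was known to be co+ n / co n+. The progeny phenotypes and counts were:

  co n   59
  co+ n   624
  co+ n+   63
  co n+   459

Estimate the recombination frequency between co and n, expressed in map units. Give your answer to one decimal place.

10.1 map units

The recombinant classes are co+ n+ and co n: 63 + 59 = 122.
Recombination frequency = 122/1205 = 0.1012 ≈ 10.1%, i.e. 10.1 map units.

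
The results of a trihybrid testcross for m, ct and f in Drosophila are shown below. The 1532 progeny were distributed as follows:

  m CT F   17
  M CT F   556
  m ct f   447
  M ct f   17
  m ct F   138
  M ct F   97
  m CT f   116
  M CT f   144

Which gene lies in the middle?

The two most frequent reciprocal classes, m ct f and M CT F, are the parental types, so the F1 was m ct f / M CT F.
The two rarest classes, M ct f and m CT F, are the double crossovers. Comparing them with the parentals, only the m allele has switched, so m is the middle locus and the order is ct – m – f.

m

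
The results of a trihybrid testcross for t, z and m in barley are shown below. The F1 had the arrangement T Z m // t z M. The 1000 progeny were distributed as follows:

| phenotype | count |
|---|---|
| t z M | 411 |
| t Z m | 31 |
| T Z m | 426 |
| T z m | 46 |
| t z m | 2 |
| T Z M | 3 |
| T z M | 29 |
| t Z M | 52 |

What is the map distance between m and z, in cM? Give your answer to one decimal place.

The two rarest classes, T Z M and t z m, are the double crossovers. Comparing them with the parentals, only the m allele has switched, so m is the middle locus and the order is t – m – z.
Crossovers in the m–z interval produce the single-crossover classes T z m and t Z M (46 + 52 = 98) plus the double crossovers (5).
RF(m–z) = (98 + 5) / 1000 = 103/1000 = 0.1030 → 10.3 cM.

10.3 cM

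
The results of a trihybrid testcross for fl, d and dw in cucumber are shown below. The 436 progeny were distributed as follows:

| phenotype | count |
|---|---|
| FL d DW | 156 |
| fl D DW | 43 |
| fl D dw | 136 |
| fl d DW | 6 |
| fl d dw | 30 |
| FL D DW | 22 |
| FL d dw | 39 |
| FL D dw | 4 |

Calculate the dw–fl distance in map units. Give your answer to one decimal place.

21.1 map units

The two most frequent reciprocal classes, FL d DW and fl D dw, are the parental types, so the F1 was FL d DW / fl D dw.
The two rarest classes, fl d DW and FL D dw, are the double crossovers. Comparing them with the parentals, only the fl allele has switched, so fl is the middle locus and the order is dw – fl – d.
Crossovers in the dw–fl interval produce the single-crossover classes FL d dw and fl D DW (39 + 43 = 82) plus the double crossovers (10).
RF(dw–fl) = (82 + 10) / 436 = 92/436 = 0.2110 → 21.1 map units.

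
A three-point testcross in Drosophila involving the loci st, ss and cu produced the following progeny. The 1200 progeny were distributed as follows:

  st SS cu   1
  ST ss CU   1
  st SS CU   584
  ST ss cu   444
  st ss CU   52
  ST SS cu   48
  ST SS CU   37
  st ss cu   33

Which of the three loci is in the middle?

The two most frequent reciprocal classes, st SS CU and ST ss cu, are the parental types, so the F1 was st SS CU / ST ss cu.
The two rarest classes, st SS cu and ST ss CU, are the double crossovers. Comparing them with the parentals, only the cu allele has switched, so cu is the middle locus and the order is ss – cu – st.

cu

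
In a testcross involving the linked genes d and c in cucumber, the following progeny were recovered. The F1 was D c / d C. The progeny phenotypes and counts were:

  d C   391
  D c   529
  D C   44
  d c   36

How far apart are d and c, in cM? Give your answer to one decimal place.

8.0 cM

The recombinant classes are D C and d c: 44 + 36 = 80.
Recombination frequency = 80/1000 = 0.0800 ≈ 8.0%, i.e. 8.0 cM.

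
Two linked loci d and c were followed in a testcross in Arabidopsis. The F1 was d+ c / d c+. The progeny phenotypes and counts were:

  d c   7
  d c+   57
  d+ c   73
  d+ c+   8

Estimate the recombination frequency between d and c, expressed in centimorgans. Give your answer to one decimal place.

The recombinant classes are d+ c+ and d c: 8 + 7 = 15.
Recombination frequency = 15/145 = 0.1034 ≈ 10.3%, i.e. 10.3 centimorgans.

10.3 centimorgans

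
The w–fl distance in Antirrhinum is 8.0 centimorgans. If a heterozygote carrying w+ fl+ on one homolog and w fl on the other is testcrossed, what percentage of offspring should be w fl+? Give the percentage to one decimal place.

4.0%

A map distance of 8.0 centimorgans corresponds to a recombination frequency of 0.080.
The F1 is w+ fl+ / w fl, so w fl+ is a recombinant gamete class with expected frequency r/2 = 0.080/2 = 0.0400.
That is 0.0400 = 4.0% of the progeny.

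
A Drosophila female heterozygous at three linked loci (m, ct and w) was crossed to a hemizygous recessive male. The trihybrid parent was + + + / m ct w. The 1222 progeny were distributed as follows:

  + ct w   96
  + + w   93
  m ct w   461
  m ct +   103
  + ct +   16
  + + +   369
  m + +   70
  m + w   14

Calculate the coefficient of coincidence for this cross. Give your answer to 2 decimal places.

0.83

The two rarest classes, + ct + and m + w, are the double crossovers. Comparing them with the parentals, only the ct allele has switched, so ct is the middle locus and the order is m – ct – w.
m–ct: (166 + 30)/1222 = 0.1604; ct–w: (196 + 30)/1222 = 0.1849.
Expected DCO frequency = 0.1604 × 0.1849 ≈ 0.02966; observed = 30/1222 ≈ 0.02455.
Coefficient of coincidence = 0.02455/0.02966 ≈ 0.83.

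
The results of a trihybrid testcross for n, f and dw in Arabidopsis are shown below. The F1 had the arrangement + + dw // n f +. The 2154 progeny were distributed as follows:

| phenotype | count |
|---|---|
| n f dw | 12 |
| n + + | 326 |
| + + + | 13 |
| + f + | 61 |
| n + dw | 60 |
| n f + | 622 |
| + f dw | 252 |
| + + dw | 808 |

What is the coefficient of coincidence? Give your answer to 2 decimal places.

The two rarest classes, + + + and n f dw, are the double crossovers. Comparing them with the parentals, only the dw allele has switched, so dw is the middle locus and the order is n – dw – f.
n–dw: (121 + 25)/2154 = 0.0678; dw–f: (578 + 25)/2154 = 0.2799.
Expected DCO frequency = 0.0678 × 0.2799 ≈ 0.01898; observed = 25/2154 ≈ 0.01161.
Coefficient of coincidence = 0.01161/0.01898 ≈ 0.61.

0.61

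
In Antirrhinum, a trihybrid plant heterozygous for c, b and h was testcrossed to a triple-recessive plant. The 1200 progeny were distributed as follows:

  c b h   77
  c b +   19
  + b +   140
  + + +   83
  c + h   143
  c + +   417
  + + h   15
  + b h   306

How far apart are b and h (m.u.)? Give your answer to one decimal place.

The two most frequent reciprocal classes, c + + and + b h, are the parental types, so the F1 was c + + / + b h.
The two rarest classes, c b + and + + h, are the double crossovers. Comparing them with the parentals, only the b allele has switched, so b is the middle locus and the order is c – b – h.
Crossovers in the b–h interval produce the single-crossover classes c + h and + b + (143 + 140 = 283) plus the double crossovers (34).
RF(b–h) = (283 + 34) / 1200 = 317/1200 = 0.2642 → 26.4 m.u.

26.4 m.u.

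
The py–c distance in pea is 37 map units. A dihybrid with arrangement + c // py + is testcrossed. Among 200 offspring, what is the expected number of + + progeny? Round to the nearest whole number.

A map distance of 37 map units corresponds to a recombination frequency of 0.370.
The F1 is + c / py +, so + + is a recombinant gamete class with expected frequency r/2 = 0.370/2 = 0.1850.
Expected number = 0.1850 × 200 = 37.00 ≈ 37.

37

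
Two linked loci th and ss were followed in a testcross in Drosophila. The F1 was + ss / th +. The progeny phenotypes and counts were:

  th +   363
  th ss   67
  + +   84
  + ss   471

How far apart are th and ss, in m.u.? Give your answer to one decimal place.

15.3 m.u.

The recombinant classes are + + and th ss: 84 + 67 = 151.
Recombination frequency = 151/985 = 0.1533 ≈ 15.3%, i.e. 15.3 m.u.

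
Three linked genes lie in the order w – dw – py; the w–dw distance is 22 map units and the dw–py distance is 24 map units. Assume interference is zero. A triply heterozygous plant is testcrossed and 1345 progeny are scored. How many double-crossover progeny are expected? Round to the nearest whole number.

Map distances give recombination frequencies of 0.220 and 0.240 for the two intervals.
With no interference, expected double-crossover frequency = 0.220 × 0.240 = 0.05280.
Expected number = 0.05280 × 1345 = 71.02 ≈ 71.

71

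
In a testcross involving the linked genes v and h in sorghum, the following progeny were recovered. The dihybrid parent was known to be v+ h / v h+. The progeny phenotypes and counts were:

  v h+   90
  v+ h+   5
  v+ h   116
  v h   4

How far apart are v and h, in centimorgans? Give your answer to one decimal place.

4.2 centimorgans

The recombinant classes are v+ h+ and v h: 5 + 4 = 9.
Recombination frequency = 9/215 = 0.0419 ≈ 4.2%, i.e. 4.2 centimorgans.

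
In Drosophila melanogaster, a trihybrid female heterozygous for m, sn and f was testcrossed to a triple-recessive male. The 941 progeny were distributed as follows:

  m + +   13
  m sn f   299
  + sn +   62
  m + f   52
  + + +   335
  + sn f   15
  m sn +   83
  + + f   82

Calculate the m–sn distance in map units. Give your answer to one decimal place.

15.1 map units

The two most frequent reciprocal classes, + + + and m sn f, are the parental types, so the F1 was + + + / m sn f.
The two rarest classes, m + + and + sn f, are the double crossovers. Comparing them with the parentals, only the m allele has switched, so m is the middle locus and the order is sn – m – f.
Crossovers in the sn–m interval produce the single-crossover classes + sn + and m + f (62 + 52 = 114) plus the double crossovers (28).
RF(sn–m) = (114 + 28) / 941 = 142/941 = 0.1509 → 15.1 map units.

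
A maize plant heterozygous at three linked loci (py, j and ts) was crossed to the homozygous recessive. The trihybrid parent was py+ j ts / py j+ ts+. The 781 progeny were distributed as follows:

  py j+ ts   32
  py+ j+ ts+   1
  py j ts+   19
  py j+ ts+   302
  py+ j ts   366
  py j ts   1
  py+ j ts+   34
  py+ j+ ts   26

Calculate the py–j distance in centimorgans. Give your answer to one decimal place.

The two rarest classes, py j ts and py+ j+ ts+, are the double crossovers. Comparing them with the parentals, only the py allele has switched, so py is the middle locus and the order is j – py – ts.
Crossovers in the j–py interval produce the single-crossover classes py+ j+ ts and py j ts+ (26 + 19 = 45) plus the double crossovers (2).
RF(j–py) = (45 + 2) / 781 = 47/781 = 0.0602 → 6.0 centimorgans.

6.0 centimorgans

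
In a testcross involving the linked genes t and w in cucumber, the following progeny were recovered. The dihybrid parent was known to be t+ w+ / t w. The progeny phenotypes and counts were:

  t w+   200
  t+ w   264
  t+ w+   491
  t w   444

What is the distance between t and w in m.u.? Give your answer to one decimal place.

The recombinant classes are t+ w and t w+: 264 + 200 = 464.
Recombination frequency = 464/1399 = 0.3317 ≈ 33.2%, i.e. 33.2 m.u.

33.2 m.u.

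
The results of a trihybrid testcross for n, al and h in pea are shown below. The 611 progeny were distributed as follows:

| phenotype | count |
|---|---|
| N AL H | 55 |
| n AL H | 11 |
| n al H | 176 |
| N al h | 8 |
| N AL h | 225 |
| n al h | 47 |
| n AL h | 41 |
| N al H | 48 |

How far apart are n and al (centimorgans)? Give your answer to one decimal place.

The two most frequent reciprocal classes, n al H and N AL h, are the parental types, so the F1 was n al H / N AL h.
The two rarest classes, n AL H and N al h, are the double crossovers. Comparing them with the parentals, only the al allele has switched, so al is the middle locus and the order is h – al – n.
Crossovers in the al–n interval produce the single-crossover classes N al H and n AL h (48 + 41 = 89) plus the double crossovers (19).
RF(al–n) = (89 + 19) / 611 = 108/611 = 0.1768 → 17.7 centimorgans.

17.7 centimorgans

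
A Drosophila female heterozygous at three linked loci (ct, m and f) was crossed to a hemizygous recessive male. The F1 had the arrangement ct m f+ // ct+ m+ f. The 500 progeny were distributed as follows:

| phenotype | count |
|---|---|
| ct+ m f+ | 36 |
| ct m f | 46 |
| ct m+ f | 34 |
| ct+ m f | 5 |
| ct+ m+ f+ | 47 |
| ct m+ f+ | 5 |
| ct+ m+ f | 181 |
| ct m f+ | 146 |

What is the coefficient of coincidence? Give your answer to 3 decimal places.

The two rarest classes, ct m+ f+ and ct+ m f, are the double crossovers. Comparing them with the parentals, only the m allele has switched, so m is the middle locus and the order is f – m – ct.
f–m: (93 + 10)/500 = 0.2060; m–ct: (70 + 10)/500 = 0.1600.
Expected DCO frequency = 0.2060 × 0.1600 ≈ 0.03296; observed = 10/500 ≈ 0.02000.
Coefficient of coincidence = 0.02000/0.03296 ≈ 0.607.

0.607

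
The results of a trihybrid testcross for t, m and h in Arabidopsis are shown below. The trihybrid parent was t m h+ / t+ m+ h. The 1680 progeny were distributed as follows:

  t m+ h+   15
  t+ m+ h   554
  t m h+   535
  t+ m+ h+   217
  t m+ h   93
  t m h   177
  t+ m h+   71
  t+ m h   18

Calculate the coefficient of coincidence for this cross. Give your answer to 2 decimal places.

The two rarest classes, t m+ h+ and t+ m h, are the double crossovers. Comparing them with the parentals, only the m allele has switched, so m is the middle locus and the order is t – m – h.
t–m: (164 + 33)/1680 = 0.1173; m–h: (394 + 33)/1680 = 0.2542.
Expected DCO frequency = 0.1173 × 0.2542 ≈ 0.02982; observed = 33/1680 ≈ 0.01964.
Coefficient of coincidence = 0.01964/0.02982 ≈ 0.66.

0.66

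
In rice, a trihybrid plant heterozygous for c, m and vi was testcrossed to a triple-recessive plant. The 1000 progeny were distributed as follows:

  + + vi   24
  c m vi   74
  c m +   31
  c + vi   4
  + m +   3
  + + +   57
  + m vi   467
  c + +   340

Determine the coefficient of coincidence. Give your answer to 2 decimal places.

The two most frequent reciprocal classes, + m vi and c + +, are the parental types, so the F1 was + m vi / c + +.
The two rarest classes, + m + and c + vi, are the double crossovers. Comparing them with the parentals, only the vi allele has switched, so vi is the middle locus and the order is c – vi – m.
c–vi: (131 + 7)/1000 = 0.1380; vi–m: (55 + 7)/1000 = 0.0620.
Expected DCO frequency = 0.1380 × 0.0620 ≈ 0.00856; observed = 7/1000 ≈ 0.00700.
Coefficient of coincidence = 0.00700/0.00856 ≈ 0.82.

0.82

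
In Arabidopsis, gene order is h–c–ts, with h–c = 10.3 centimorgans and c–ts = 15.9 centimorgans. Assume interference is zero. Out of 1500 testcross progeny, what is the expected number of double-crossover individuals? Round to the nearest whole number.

25

Map distances give recombination frequencies of 0.103 and 0.159 for the two intervals.
With no interference, expected double-crossover frequency = 0.103 × 0.159 = 0.01638.
Expected number = 0.01638 × 1500 = 24.57 ≈ 25.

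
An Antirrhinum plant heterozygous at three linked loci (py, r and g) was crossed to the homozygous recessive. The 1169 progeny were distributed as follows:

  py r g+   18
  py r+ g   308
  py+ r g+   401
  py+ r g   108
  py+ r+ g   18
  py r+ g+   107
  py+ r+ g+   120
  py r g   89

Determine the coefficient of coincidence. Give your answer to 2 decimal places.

The two most frequent reciprocal classes, py r+ g and py+ r g+, are the parental types, so the F1 was py r+ g / py+ r g+.
The two rarest classes, py+ r+ g and py r g+, are the double crossovers. Comparing them with the parentals, only the py allele has switched, so py is the middle locus and the order is g – py – r.
g–py: (215 + 36)/1169 = 0.2147; py–r: (209 + 36)/1169 = 0.2096.
Expected DCO frequency = 0.2147 × 0.2096 ≈ 0.04500; observed = 36/1169 ≈ 0.03080.
Coefficient of coincidence = 0.03080/0.04500 ≈ 0.68.

0.68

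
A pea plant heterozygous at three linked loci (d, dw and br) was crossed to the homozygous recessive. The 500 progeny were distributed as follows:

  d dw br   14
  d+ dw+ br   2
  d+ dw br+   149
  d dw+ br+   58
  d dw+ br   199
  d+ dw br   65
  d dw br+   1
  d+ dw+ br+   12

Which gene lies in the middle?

d

The two most frequent reciprocal classes, d+ dw br+ and d dw+ br, are the parental types, so the F1 was d+ dw br+ / d dw+ br.
The two rarest classes, d dw br+ and d+ dw+ br, are the double crossovers. Comparing them with the parentals, only the d allele has switched, so d is the middle locus and the order is dw – d – br.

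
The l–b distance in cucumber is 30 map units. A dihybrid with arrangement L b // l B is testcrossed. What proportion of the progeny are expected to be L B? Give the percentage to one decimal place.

A map distance of 30 map units corresponds to a recombination frequency of 0.300.
The F1 is L b / l B, so L B is a recombinant gamete class with expected frequency r/2 = 0.300/2 = 0.1500.
That is 0.1500 = 15.0% of the progeny.

15.0%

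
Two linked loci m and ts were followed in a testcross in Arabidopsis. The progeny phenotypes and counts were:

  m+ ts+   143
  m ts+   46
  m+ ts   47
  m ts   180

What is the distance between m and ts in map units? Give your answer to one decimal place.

22.4 map units

The two most frequent classes, m+ ts+ (143) and m ts (180), are the parental types, so the F1 was m+ ts+ / m ts.
The recombinant classes are m+ ts and m ts+: 47 + 46 = 93.
Recombination frequency = 93/416 = 0.2236 ≈ 22.4%, i.e. 22.4 map units.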